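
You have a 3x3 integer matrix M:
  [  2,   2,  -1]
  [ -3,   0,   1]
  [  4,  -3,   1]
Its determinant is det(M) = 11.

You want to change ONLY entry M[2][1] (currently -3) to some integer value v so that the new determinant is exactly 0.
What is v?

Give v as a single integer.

Answer: -14

Derivation:
det is linear in entry M[2][1]: det = old_det + (v - -3) * C_21
Cofactor C_21 = 1
Want det = 0: 11 + (v - -3) * 1 = 0
  (v - -3) = -11 / 1 = -11
  v = -3 + (-11) = -14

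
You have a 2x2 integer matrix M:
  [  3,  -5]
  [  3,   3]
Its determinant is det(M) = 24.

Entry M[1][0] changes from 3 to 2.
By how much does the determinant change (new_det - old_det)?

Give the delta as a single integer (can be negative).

Cofactor C_10 = 5
Entry delta = 2 - 3 = -1
Det delta = entry_delta * cofactor = -1 * 5 = -5

Answer: -5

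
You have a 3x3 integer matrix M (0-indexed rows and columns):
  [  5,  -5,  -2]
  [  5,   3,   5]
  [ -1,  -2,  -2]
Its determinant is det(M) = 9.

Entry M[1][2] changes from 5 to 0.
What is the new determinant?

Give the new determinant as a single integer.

Answer: -66

Derivation:
det is linear in row 1: changing M[1][2] by delta changes det by delta * cofactor(1,2).
Cofactor C_12 = (-1)^(1+2) * minor(1,2) = 15
Entry delta = 0 - 5 = -5
Det delta = -5 * 15 = -75
New det = 9 + -75 = -66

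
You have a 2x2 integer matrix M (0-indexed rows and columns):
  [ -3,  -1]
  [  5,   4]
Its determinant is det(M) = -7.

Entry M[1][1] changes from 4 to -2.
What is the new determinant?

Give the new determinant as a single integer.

det is linear in row 1: changing M[1][1] by delta changes det by delta * cofactor(1,1).
Cofactor C_11 = (-1)^(1+1) * minor(1,1) = -3
Entry delta = -2 - 4 = -6
Det delta = -6 * -3 = 18
New det = -7 + 18 = 11

Answer: 11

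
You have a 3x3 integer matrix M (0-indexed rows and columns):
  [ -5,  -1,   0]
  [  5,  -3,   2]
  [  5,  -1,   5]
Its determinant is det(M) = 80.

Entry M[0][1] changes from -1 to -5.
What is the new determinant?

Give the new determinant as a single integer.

Answer: 140

Derivation:
det is linear in row 0: changing M[0][1] by delta changes det by delta * cofactor(0,1).
Cofactor C_01 = (-1)^(0+1) * minor(0,1) = -15
Entry delta = -5 - -1 = -4
Det delta = -4 * -15 = 60
New det = 80 + 60 = 140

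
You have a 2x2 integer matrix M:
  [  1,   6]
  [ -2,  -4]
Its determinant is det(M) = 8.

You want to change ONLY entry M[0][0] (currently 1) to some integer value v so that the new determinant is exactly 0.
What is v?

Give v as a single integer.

det is linear in entry M[0][0]: det = old_det + (v - 1) * C_00
Cofactor C_00 = -4
Want det = 0: 8 + (v - 1) * -4 = 0
  (v - 1) = -8 / -4 = 2
  v = 1 + (2) = 3

Answer: 3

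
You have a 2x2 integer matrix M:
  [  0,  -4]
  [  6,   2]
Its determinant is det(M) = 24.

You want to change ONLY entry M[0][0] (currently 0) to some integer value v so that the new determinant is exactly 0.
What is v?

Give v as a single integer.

Answer: -12

Derivation:
det is linear in entry M[0][0]: det = old_det + (v - 0) * C_00
Cofactor C_00 = 2
Want det = 0: 24 + (v - 0) * 2 = 0
  (v - 0) = -24 / 2 = -12
  v = 0 + (-12) = -12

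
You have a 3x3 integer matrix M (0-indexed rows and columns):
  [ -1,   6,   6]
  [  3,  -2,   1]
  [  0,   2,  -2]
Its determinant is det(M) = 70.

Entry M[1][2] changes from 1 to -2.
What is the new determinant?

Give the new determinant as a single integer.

Answer: 64

Derivation:
det is linear in row 1: changing M[1][2] by delta changes det by delta * cofactor(1,2).
Cofactor C_12 = (-1)^(1+2) * minor(1,2) = 2
Entry delta = -2 - 1 = -3
Det delta = -3 * 2 = -6
New det = 70 + -6 = 64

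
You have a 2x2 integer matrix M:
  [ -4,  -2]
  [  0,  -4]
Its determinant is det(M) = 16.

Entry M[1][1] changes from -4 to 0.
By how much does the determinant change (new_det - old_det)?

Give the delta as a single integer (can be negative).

Cofactor C_11 = -4
Entry delta = 0 - -4 = 4
Det delta = entry_delta * cofactor = 4 * -4 = -16

Answer: -16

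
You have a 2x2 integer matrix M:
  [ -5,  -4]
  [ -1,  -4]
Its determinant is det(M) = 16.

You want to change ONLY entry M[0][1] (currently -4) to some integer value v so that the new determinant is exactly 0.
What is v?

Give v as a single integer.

Answer: -20

Derivation:
det is linear in entry M[0][1]: det = old_det + (v - -4) * C_01
Cofactor C_01 = 1
Want det = 0: 16 + (v - -4) * 1 = 0
  (v - -4) = -16 / 1 = -16
  v = -4 + (-16) = -20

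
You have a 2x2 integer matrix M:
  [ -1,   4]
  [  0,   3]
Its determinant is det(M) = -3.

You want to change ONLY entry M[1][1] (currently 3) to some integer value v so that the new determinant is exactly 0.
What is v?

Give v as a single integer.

Answer: 0

Derivation:
det is linear in entry M[1][1]: det = old_det + (v - 3) * C_11
Cofactor C_11 = -1
Want det = 0: -3 + (v - 3) * -1 = 0
  (v - 3) = 3 / -1 = -3
  v = 3 + (-3) = 0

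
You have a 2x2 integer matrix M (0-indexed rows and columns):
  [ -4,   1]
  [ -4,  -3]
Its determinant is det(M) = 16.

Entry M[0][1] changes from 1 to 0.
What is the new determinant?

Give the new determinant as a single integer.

det is linear in row 0: changing M[0][1] by delta changes det by delta * cofactor(0,1).
Cofactor C_01 = (-1)^(0+1) * minor(0,1) = 4
Entry delta = 0 - 1 = -1
Det delta = -1 * 4 = -4
New det = 16 + -4 = 12

Answer: 12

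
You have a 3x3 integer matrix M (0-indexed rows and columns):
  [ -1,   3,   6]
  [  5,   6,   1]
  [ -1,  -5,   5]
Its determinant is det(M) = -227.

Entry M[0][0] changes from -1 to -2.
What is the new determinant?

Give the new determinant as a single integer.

Answer: -262

Derivation:
det is linear in row 0: changing M[0][0] by delta changes det by delta * cofactor(0,0).
Cofactor C_00 = (-1)^(0+0) * minor(0,0) = 35
Entry delta = -2 - -1 = -1
Det delta = -1 * 35 = -35
New det = -227 + -35 = -262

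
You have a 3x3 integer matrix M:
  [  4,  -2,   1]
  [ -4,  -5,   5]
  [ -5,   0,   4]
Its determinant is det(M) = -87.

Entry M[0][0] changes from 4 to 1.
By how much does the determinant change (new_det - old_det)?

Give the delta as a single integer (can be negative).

Cofactor C_00 = -20
Entry delta = 1 - 4 = -3
Det delta = entry_delta * cofactor = -3 * -20 = 60

Answer: 60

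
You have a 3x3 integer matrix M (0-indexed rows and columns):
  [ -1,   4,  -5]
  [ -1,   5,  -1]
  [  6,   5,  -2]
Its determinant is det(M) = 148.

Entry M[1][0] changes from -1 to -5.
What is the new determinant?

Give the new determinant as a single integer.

Answer: 216

Derivation:
det is linear in row 1: changing M[1][0] by delta changes det by delta * cofactor(1,0).
Cofactor C_10 = (-1)^(1+0) * minor(1,0) = -17
Entry delta = -5 - -1 = -4
Det delta = -4 * -17 = 68
New det = 148 + 68 = 216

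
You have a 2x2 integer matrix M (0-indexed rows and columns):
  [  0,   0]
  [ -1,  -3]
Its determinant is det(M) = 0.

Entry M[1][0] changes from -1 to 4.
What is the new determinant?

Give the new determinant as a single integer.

Answer: 0

Derivation:
det is linear in row 1: changing M[1][0] by delta changes det by delta * cofactor(1,0).
Cofactor C_10 = (-1)^(1+0) * minor(1,0) = 0
Entry delta = 4 - -1 = 5
Det delta = 5 * 0 = 0
New det = 0 + 0 = 0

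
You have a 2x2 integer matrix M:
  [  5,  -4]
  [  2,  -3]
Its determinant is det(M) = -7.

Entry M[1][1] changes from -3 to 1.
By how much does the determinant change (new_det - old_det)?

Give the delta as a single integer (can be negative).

Cofactor C_11 = 5
Entry delta = 1 - -3 = 4
Det delta = entry_delta * cofactor = 4 * 5 = 20

Answer: 20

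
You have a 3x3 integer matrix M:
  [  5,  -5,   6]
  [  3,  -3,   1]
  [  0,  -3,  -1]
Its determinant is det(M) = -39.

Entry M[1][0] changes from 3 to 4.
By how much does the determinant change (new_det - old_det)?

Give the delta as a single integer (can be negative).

Cofactor C_10 = -23
Entry delta = 4 - 3 = 1
Det delta = entry_delta * cofactor = 1 * -23 = -23

Answer: -23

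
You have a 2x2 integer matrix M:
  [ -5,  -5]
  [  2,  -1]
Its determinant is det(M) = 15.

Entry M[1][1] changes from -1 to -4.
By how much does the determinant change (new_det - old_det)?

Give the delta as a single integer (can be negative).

Answer: 15

Derivation:
Cofactor C_11 = -5
Entry delta = -4 - -1 = -3
Det delta = entry_delta * cofactor = -3 * -5 = 15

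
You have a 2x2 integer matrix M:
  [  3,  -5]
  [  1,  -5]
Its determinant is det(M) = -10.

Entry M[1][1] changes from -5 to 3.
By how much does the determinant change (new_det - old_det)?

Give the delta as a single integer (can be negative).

Cofactor C_11 = 3
Entry delta = 3 - -5 = 8
Det delta = entry_delta * cofactor = 8 * 3 = 24

Answer: 24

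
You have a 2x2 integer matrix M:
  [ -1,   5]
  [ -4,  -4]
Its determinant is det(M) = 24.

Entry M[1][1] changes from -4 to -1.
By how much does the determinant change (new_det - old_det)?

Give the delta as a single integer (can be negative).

Answer: -3

Derivation:
Cofactor C_11 = -1
Entry delta = -1 - -4 = 3
Det delta = entry_delta * cofactor = 3 * -1 = -3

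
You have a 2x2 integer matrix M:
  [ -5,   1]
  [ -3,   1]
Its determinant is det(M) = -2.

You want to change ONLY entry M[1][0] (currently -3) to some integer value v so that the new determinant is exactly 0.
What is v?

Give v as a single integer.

Answer: -5

Derivation:
det is linear in entry M[1][0]: det = old_det + (v - -3) * C_10
Cofactor C_10 = -1
Want det = 0: -2 + (v - -3) * -1 = 0
  (v - -3) = 2 / -1 = -2
  v = -3 + (-2) = -5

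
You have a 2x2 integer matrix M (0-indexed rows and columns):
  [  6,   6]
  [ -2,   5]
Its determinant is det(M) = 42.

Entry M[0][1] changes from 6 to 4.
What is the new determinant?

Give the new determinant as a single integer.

Answer: 38

Derivation:
det is linear in row 0: changing M[0][1] by delta changes det by delta * cofactor(0,1).
Cofactor C_01 = (-1)^(0+1) * minor(0,1) = 2
Entry delta = 4 - 6 = -2
Det delta = -2 * 2 = -4
New det = 42 + -4 = 38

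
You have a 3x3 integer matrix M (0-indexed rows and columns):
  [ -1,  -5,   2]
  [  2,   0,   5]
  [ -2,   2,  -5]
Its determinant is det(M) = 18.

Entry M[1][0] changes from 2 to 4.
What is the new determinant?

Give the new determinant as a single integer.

det is linear in row 1: changing M[1][0] by delta changes det by delta * cofactor(1,0).
Cofactor C_10 = (-1)^(1+0) * minor(1,0) = -21
Entry delta = 4 - 2 = 2
Det delta = 2 * -21 = -42
New det = 18 + -42 = -24

Answer: -24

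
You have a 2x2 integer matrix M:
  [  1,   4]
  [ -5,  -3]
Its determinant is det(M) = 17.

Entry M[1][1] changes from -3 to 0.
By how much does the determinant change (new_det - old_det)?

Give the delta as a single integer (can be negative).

Cofactor C_11 = 1
Entry delta = 0 - -3 = 3
Det delta = entry_delta * cofactor = 3 * 1 = 3

Answer: 3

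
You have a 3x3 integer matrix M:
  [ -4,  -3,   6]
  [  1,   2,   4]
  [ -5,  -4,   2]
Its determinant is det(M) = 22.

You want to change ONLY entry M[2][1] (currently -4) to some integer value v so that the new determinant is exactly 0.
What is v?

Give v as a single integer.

Answer: -5

Derivation:
det is linear in entry M[2][1]: det = old_det + (v - -4) * C_21
Cofactor C_21 = 22
Want det = 0: 22 + (v - -4) * 22 = 0
  (v - -4) = -22 / 22 = -1
  v = -4 + (-1) = -5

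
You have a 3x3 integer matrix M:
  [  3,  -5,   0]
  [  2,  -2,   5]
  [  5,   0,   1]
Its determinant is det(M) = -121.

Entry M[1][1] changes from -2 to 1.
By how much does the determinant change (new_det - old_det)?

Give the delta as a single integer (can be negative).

Cofactor C_11 = 3
Entry delta = 1 - -2 = 3
Det delta = entry_delta * cofactor = 3 * 3 = 9

Answer: 9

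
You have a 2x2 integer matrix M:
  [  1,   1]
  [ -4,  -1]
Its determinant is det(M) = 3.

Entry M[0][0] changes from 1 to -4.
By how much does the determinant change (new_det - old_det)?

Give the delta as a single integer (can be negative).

Answer: 5

Derivation:
Cofactor C_00 = -1
Entry delta = -4 - 1 = -5
Det delta = entry_delta * cofactor = -5 * -1 = 5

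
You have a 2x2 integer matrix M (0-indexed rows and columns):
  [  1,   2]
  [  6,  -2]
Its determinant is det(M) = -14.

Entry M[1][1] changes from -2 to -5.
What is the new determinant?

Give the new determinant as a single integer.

det is linear in row 1: changing M[1][1] by delta changes det by delta * cofactor(1,1).
Cofactor C_11 = (-1)^(1+1) * minor(1,1) = 1
Entry delta = -5 - -2 = -3
Det delta = -3 * 1 = -3
New det = -14 + -3 = -17

Answer: -17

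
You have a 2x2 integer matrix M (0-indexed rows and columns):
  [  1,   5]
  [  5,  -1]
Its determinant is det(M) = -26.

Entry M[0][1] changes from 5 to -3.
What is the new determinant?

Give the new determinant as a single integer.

Answer: 14

Derivation:
det is linear in row 0: changing M[0][1] by delta changes det by delta * cofactor(0,1).
Cofactor C_01 = (-1)^(0+1) * minor(0,1) = -5
Entry delta = -3 - 5 = -8
Det delta = -8 * -5 = 40
New det = -26 + 40 = 14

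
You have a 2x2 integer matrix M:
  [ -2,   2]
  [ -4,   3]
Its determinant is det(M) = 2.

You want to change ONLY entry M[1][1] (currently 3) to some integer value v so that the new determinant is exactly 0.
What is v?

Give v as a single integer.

Answer: 4

Derivation:
det is linear in entry M[1][1]: det = old_det + (v - 3) * C_11
Cofactor C_11 = -2
Want det = 0: 2 + (v - 3) * -2 = 0
  (v - 3) = -2 / -2 = 1
  v = 3 + (1) = 4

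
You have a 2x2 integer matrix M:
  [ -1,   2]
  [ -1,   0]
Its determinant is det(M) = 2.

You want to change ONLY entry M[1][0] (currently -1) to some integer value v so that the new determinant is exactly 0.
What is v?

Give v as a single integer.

det is linear in entry M[1][0]: det = old_det + (v - -1) * C_10
Cofactor C_10 = -2
Want det = 0: 2 + (v - -1) * -2 = 0
  (v - -1) = -2 / -2 = 1
  v = -1 + (1) = 0

Answer: 0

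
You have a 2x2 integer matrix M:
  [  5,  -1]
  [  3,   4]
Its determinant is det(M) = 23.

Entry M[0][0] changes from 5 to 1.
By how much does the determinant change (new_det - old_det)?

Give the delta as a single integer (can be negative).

Cofactor C_00 = 4
Entry delta = 1 - 5 = -4
Det delta = entry_delta * cofactor = -4 * 4 = -16

Answer: -16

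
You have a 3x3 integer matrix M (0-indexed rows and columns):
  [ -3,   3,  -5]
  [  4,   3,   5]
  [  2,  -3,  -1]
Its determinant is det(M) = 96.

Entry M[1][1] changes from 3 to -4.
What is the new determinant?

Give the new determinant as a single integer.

det is linear in row 1: changing M[1][1] by delta changes det by delta * cofactor(1,1).
Cofactor C_11 = (-1)^(1+1) * minor(1,1) = 13
Entry delta = -4 - 3 = -7
Det delta = -7 * 13 = -91
New det = 96 + -91 = 5

Answer: 5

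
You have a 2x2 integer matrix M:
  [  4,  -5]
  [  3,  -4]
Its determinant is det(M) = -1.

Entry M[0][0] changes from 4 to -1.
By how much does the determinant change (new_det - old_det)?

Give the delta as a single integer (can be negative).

Cofactor C_00 = -4
Entry delta = -1 - 4 = -5
Det delta = entry_delta * cofactor = -5 * -4 = 20

Answer: 20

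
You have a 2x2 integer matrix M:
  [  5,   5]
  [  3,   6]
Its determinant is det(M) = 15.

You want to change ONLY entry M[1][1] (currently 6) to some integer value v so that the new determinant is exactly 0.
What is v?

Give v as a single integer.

det is linear in entry M[1][1]: det = old_det + (v - 6) * C_11
Cofactor C_11 = 5
Want det = 0: 15 + (v - 6) * 5 = 0
  (v - 6) = -15 / 5 = -3
  v = 6 + (-3) = 3

Answer: 3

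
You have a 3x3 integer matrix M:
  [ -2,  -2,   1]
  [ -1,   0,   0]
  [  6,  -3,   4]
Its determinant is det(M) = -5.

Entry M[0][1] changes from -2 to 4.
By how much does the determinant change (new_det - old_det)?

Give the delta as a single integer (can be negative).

Cofactor C_01 = 4
Entry delta = 4 - -2 = 6
Det delta = entry_delta * cofactor = 6 * 4 = 24

Answer: 24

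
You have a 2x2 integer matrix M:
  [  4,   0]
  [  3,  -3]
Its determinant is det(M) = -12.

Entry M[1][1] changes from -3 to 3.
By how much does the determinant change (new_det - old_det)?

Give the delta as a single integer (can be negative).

Answer: 24

Derivation:
Cofactor C_11 = 4
Entry delta = 3 - -3 = 6
Det delta = entry_delta * cofactor = 6 * 4 = 24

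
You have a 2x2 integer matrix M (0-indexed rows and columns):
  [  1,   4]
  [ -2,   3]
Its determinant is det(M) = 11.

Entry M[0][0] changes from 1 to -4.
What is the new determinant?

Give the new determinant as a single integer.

Answer: -4

Derivation:
det is linear in row 0: changing M[0][0] by delta changes det by delta * cofactor(0,0).
Cofactor C_00 = (-1)^(0+0) * minor(0,0) = 3
Entry delta = -4 - 1 = -5
Det delta = -5 * 3 = -15
New det = 11 + -15 = -4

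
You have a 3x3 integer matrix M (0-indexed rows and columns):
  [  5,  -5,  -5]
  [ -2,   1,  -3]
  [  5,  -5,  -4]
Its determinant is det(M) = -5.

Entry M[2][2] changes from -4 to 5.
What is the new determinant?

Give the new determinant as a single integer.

det is linear in row 2: changing M[2][2] by delta changes det by delta * cofactor(2,2).
Cofactor C_22 = (-1)^(2+2) * minor(2,2) = -5
Entry delta = 5 - -4 = 9
Det delta = 9 * -5 = -45
New det = -5 + -45 = -50

Answer: -50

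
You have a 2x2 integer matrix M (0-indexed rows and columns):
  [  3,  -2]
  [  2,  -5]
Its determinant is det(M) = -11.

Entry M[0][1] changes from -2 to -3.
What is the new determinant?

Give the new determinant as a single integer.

det is linear in row 0: changing M[0][1] by delta changes det by delta * cofactor(0,1).
Cofactor C_01 = (-1)^(0+1) * minor(0,1) = -2
Entry delta = -3 - -2 = -1
Det delta = -1 * -2 = 2
New det = -11 + 2 = -9

Answer: -9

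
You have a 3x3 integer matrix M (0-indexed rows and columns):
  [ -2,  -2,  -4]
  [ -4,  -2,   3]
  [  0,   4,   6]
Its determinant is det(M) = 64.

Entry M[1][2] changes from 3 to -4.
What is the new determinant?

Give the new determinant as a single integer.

Answer: 8

Derivation:
det is linear in row 1: changing M[1][2] by delta changes det by delta * cofactor(1,2).
Cofactor C_12 = (-1)^(1+2) * minor(1,2) = 8
Entry delta = -4 - 3 = -7
Det delta = -7 * 8 = -56
New det = 64 + -56 = 8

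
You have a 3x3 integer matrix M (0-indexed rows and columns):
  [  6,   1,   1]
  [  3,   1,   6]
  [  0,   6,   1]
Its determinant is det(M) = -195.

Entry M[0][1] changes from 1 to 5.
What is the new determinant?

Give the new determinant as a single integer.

det is linear in row 0: changing M[0][1] by delta changes det by delta * cofactor(0,1).
Cofactor C_01 = (-1)^(0+1) * minor(0,1) = -3
Entry delta = 5 - 1 = 4
Det delta = 4 * -3 = -12
New det = -195 + -12 = -207

Answer: -207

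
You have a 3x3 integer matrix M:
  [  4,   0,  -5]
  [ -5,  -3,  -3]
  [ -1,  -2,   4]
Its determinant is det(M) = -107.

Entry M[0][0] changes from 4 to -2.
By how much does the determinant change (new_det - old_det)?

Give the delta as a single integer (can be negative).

Cofactor C_00 = -18
Entry delta = -2 - 4 = -6
Det delta = entry_delta * cofactor = -6 * -18 = 108

Answer: 108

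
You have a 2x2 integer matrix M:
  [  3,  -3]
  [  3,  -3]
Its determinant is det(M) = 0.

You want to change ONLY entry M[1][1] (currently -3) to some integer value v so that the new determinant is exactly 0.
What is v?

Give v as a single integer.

det is linear in entry M[1][1]: det = old_det + (v - -3) * C_11
Cofactor C_11 = 3
Want det = 0: 0 + (v - -3) * 3 = 0
  (v - -3) = 0 / 3 = 0
  v = -3 + (0) = -3

Answer: -3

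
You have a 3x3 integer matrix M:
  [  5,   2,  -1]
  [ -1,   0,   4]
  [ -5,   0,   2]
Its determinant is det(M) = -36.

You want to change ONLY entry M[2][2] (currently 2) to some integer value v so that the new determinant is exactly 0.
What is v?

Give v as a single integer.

det is linear in entry M[2][2]: det = old_det + (v - 2) * C_22
Cofactor C_22 = 2
Want det = 0: -36 + (v - 2) * 2 = 0
  (v - 2) = 36 / 2 = 18
  v = 2 + (18) = 20

Answer: 20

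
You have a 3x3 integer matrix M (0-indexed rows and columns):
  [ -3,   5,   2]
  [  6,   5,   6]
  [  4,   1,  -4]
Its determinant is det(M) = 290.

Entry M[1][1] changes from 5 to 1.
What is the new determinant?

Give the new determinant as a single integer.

det is linear in row 1: changing M[1][1] by delta changes det by delta * cofactor(1,1).
Cofactor C_11 = (-1)^(1+1) * minor(1,1) = 4
Entry delta = 1 - 5 = -4
Det delta = -4 * 4 = -16
New det = 290 + -16 = 274

Answer: 274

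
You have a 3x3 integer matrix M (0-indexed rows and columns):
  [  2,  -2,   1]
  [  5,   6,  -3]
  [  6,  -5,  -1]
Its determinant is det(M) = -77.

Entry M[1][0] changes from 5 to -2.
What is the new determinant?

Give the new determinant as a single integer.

det is linear in row 1: changing M[1][0] by delta changes det by delta * cofactor(1,0).
Cofactor C_10 = (-1)^(1+0) * minor(1,0) = -7
Entry delta = -2 - 5 = -7
Det delta = -7 * -7 = 49
New det = -77 + 49 = -28

Answer: -28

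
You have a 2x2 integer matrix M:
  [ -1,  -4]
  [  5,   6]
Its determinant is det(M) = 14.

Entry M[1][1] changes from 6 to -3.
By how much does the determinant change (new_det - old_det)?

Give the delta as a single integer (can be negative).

Answer: 9

Derivation:
Cofactor C_11 = -1
Entry delta = -3 - 6 = -9
Det delta = entry_delta * cofactor = -9 * -1 = 9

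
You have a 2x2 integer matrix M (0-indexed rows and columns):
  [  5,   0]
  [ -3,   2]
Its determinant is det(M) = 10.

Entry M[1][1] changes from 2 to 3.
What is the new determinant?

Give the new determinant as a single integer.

Answer: 15

Derivation:
det is linear in row 1: changing M[1][1] by delta changes det by delta * cofactor(1,1).
Cofactor C_11 = (-1)^(1+1) * minor(1,1) = 5
Entry delta = 3 - 2 = 1
Det delta = 1 * 5 = 5
New det = 10 + 5 = 15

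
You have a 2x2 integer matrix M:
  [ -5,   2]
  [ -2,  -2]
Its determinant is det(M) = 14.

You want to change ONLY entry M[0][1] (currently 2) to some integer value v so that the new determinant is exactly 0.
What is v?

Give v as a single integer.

Answer: -5

Derivation:
det is linear in entry M[0][1]: det = old_det + (v - 2) * C_01
Cofactor C_01 = 2
Want det = 0: 14 + (v - 2) * 2 = 0
  (v - 2) = -14 / 2 = -7
  v = 2 + (-7) = -5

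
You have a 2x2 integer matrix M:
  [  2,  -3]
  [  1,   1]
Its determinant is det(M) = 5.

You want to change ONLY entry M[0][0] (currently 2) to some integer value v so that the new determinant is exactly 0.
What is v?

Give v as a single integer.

det is linear in entry M[0][0]: det = old_det + (v - 2) * C_00
Cofactor C_00 = 1
Want det = 0: 5 + (v - 2) * 1 = 0
  (v - 2) = -5 / 1 = -5
  v = 2 + (-5) = -3

Answer: -3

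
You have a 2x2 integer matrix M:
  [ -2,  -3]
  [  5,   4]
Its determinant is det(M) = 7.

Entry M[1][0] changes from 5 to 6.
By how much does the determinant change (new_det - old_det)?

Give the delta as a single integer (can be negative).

Cofactor C_10 = 3
Entry delta = 6 - 5 = 1
Det delta = entry_delta * cofactor = 1 * 3 = 3

Answer: 3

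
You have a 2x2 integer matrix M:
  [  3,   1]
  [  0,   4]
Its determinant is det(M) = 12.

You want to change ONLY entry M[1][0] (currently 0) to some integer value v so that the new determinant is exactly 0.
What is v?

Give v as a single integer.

Answer: 12

Derivation:
det is linear in entry M[1][0]: det = old_det + (v - 0) * C_10
Cofactor C_10 = -1
Want det = 0: 12 + (v - 0) * -1 = 0
  (v - 0) = -12 / -1 = 12
  v = 0 + (12) = 12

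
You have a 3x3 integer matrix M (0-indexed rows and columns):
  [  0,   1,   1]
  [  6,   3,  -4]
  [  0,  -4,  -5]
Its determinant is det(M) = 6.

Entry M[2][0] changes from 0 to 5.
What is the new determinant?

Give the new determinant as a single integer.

Answer: -29

Derivation:
det is linear in row 2: changing M[2][0] by delta changes det by delta * cofactor(2,0).
Cofactor C_20 = (-1)^(2+0) * minor(2,0) = -7
Entry delta = 5 - 0 = 5
Det delta = 5 * -7 = -35
New det = 6 + -35 = -29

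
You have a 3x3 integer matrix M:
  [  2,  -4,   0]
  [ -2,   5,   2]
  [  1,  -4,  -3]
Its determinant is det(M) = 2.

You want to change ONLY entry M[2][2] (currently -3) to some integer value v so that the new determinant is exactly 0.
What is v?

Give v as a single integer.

det is linear in entry M[2][2]: det = old_det + (v - -3) * C_22
Cofactor C_22 = 2
Want det = 0: 2 + (v - -3) * 2 = 0
  (v - -3) = -2 / 2 = -1
  v = -3 + (-1) = -4

Answer: -4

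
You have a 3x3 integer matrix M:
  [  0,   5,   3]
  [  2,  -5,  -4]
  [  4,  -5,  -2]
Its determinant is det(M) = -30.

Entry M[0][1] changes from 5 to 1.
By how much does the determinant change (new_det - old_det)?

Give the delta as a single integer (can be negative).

Cofactor C_01 = -12
Entry delta = 1 - 5 = -4
Det delta = entry_delta * cofactor = -4 * -12 = 48

Answer: 48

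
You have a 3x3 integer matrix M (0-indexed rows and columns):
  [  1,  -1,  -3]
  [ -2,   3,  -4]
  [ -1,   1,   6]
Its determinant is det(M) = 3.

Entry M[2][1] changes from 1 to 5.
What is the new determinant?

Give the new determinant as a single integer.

Answer: 43

Derivation:
det is linear in row 2: changing M[2][1] by delta changes det by delta * cofactor(2,1).
Cofactor C_21 = (-1)^(2+1) * minor(2,1) = 10
Entry delta = 5 - 1 = 4
Det delta = 4 * 10 = 40
New det = 3 + 40 = 43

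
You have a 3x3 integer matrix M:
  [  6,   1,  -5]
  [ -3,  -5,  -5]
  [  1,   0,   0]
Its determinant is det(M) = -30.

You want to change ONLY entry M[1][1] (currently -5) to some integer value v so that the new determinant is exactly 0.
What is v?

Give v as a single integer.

det is linear in entry M[1][1]: det = old_det + (v - -5) * C_11
Cofactor C_11 = 5
Want det = 0: -30 + (v - -5) * 5 = 0
  (v - -5) = 30 / 5 = 6
  v = -5 + (6) = 1

Answer: 1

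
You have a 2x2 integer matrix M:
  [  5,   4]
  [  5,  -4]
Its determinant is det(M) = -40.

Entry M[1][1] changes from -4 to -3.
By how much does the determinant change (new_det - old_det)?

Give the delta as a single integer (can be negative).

Answer: 5

Derivation:
Cofactor C_11 = 5
Entry delta = -3 - -4 = 1
Det delta = entry_delta * cofactor = 1 * 5 = 5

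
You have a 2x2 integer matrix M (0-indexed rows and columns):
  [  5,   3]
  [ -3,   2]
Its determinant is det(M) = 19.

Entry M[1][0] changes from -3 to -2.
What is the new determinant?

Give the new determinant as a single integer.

det is linear in row 1: changing M[1][0] by delta changes det by delta * cofactor(1,0).
Cofactor C_10 = (-1)^(1+0) * minor(1,0) = -3
Entry delta = -2 - -3 = 1
Det delta = 1 * -3 = -3
New det = 19 + -3 = 16

Answer: 16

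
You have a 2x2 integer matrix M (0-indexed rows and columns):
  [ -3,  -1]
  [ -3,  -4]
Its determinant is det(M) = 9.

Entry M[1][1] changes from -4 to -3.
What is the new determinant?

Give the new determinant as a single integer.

det is linear in row 1: changing M[1][1] by delta changes det by delta * cofactor(1,1).
Cofactor C_11 = (-1)^(1+1) * minor(1,1) = -3
Entry delta = -3 - -4 = 1
Det delta = 1 * -3 = -3
New det = 9 + -3 = 6

Answer: 6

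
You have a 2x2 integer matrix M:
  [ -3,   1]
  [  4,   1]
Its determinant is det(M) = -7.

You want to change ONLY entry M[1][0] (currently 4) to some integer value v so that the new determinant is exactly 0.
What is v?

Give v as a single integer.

det is linear in entry M[1][0]: det = old_det + (v - 4) * C_10
Cofactor C_10 = -1
Want det = 0: -7 + (v - 4) * -1 = 0
  (v - 4) = 7 / -1 = -7
  v = 4 + (-7) = -3

Answer: -3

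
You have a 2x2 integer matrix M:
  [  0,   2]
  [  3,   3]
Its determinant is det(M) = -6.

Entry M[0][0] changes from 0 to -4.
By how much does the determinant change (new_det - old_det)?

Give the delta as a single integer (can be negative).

Cofactor C_00 = 3
Entry delta = -4 - 0 = -4
Det delta = entry_delta * cofactor = -4 * 3 = -12

Answer: -12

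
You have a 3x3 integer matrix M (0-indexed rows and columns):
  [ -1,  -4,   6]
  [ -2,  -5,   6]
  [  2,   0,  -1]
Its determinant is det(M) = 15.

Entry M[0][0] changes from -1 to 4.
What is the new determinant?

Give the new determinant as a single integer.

det is linear in row 0: changing M[0][0] by delta changes det by delta * cofactor(0,0).
Cofactor C_00 = (-1)^(0+0) * minor(0,0) = 5
Entry delta = 4 - -1 = 5
Det delta = 5 * 5 = 25
New det = 15 + 25 = 40

Answer: 40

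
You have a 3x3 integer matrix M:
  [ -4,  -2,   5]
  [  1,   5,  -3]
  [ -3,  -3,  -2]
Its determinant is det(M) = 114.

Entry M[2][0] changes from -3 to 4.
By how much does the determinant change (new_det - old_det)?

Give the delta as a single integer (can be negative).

Answer: -133

Derivation:
Cofactor C_20 = -19
Entry delta = 4 - -3 = 7
Det delta = entry_delta * cofactor = 7 * -19 = -133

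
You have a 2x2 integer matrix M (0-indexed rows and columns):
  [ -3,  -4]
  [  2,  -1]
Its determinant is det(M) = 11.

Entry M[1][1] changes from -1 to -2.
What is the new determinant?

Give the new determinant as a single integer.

Answer: 14

Derivation:
det is linear in row 1: changing M[1][1] by delta changes det by delta * cofactor(1,1).
Cofactor C_11 = (-1)^(1+1) * minor(1,1) = -3
Entry delta = -2 - -1 = -1
Det delta = -1 * -3 = 3
New det = 11 + 3 = 14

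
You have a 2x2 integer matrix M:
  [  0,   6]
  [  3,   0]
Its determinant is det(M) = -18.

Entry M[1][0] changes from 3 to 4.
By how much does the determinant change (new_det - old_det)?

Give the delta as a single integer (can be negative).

Cofactor C_10 = -6
Entry delta = 4 - 3 = 1
Det delta = entry_delta * cofactor = 1 * -6 = -6

Answer: -6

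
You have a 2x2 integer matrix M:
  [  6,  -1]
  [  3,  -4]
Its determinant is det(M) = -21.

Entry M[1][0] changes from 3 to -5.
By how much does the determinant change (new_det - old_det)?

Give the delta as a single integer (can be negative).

Answer: -8

Derivation:
Cofactor C_10 = 1
Entry delta = -5 - 3 = -8
Det delta = entry_delta * cofactor = -8 * 1 = -8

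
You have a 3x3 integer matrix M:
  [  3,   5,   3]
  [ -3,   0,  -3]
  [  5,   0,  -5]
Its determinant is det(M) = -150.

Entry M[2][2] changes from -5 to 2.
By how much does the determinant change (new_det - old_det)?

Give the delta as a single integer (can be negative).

Answer: 105

Derivation:
Cofactor C_22 = 15
Entry delta = 2 - -5 = 7
Det delta = entry_delta * cofactor = 7 * 15 = 105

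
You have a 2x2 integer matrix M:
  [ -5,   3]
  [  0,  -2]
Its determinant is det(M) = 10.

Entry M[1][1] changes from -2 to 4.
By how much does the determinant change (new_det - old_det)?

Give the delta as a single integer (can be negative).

Answer: -30

Derivation:
Cofactor C_11 = -5
Entry delta = 4 - -2 = 6
Det delta = entry_delta * cofactor = 6 * -5 = -30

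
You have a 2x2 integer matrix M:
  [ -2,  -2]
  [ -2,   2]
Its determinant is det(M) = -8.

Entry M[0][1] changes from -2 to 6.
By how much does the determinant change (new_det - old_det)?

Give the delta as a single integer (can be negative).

Answer: 16

Derivation:
Cofactor C_01 = 2
Entry delta = 6 - -2 = 8
Det delta = entry_delta * cofactor = 8 * 2 = 16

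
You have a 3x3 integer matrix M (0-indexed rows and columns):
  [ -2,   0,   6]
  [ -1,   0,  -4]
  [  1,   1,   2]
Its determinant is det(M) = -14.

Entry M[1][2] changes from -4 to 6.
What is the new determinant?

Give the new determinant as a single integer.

det is linear in row 1: changing M[1][2] by delta changes det by delta * cofactor(1,2).
Cofactor C_12 = (-1)^(1+2) * minor(1,2) = 2
Entry delta = 6 - -4 = 10
Det delta = 10 * 2 = 20
New det = -14 + 20 = 6

Answer: 6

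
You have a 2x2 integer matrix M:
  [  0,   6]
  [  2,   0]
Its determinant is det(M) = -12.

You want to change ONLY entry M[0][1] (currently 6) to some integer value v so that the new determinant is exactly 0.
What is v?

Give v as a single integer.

det is linear in entry M[0][1]: det = old_det + (v - 6) * C_01
Cofactor C_01 = -2
Want det = 0: -12 + (v - 6) * -2 = 0
  (v - 6) = 12 / -2 = -6
  v = 6 + (-6) = 0

Answer: 0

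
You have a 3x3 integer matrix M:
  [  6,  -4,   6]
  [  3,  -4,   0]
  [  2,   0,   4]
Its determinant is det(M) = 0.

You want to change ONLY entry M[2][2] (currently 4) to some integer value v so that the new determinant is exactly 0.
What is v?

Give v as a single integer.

Answer: 4

Derivation:
det is linear in entry M[2][2]: det = old_det + (v - 4) * C_22
Cofactor C_22 = -12
Want det = 0: 0 + (v - 4) * -12 = 0
  (v - 4) = 0 / -12 = 0
  v = 4 + (0) = 4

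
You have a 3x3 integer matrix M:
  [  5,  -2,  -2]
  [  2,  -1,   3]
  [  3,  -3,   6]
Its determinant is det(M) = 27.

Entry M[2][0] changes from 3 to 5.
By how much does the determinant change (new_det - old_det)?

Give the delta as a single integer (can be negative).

Cofactor C_20 = -8
Entry delta = 5 - 3 = 2
Det delta = entry_delta * cofactor = 2 * -8 = -16

Answer: -16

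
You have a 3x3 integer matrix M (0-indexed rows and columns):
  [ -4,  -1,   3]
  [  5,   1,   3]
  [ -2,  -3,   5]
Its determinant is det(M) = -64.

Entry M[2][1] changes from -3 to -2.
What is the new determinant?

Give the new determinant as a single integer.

det is linear in row 2: changing M[2][1] by delta changes det by delta * cofactor(2,1).
Cofactor C_21 = (-1)^(2+1) * minor(2,1) = 27
Entry delta = -2 - -3 = 1
Det delta = 1 * 27 = 27
New det = -64 + 27 = -37

Answer: -37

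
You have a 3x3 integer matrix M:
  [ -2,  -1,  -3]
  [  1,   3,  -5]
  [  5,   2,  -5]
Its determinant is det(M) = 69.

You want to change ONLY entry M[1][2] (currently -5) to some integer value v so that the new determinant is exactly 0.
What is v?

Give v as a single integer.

Answer: 64

Derivation:
det is linear in entry M[1][2]: det = old_det + (v - -5) * C_12
Cofactor C_12 = -1
Want det = 0: 69 + (v - -5) * -1 = 0
  (v - -5) = -69 / -1 = 69
  v = -5 + (69) = 64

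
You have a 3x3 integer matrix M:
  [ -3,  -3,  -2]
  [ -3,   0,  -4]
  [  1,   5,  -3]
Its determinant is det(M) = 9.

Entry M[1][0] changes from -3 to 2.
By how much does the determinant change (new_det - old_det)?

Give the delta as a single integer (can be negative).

Answer: -95

Derivation:
Cofactor C_10 = -19
Entry delta = 2 - -3 = 5
Det delta = entry_delta * cofactor = 5 * -19 = -95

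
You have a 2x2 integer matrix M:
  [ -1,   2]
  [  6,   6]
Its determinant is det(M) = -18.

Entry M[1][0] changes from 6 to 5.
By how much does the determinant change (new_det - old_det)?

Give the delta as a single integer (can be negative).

Cofactor C_10 = -2
Entry delta = 5 - 6 = -1
Det delta = entry_delta * cofactor = -1 * -2 = 2

Answer: 2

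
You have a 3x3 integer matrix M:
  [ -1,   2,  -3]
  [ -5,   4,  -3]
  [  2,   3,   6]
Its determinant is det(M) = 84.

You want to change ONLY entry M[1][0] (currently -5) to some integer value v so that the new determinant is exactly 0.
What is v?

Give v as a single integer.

det is linear in entry M[1][0]: det = old_det + (v - -5) * C_10
Cofactor C_10 = -21
Want det = 0: 84 + (v - -5) * -21 = 0
  (v - -5) = -84 / -21 = 4
  v = -5 + (4) = -1

Answer: -1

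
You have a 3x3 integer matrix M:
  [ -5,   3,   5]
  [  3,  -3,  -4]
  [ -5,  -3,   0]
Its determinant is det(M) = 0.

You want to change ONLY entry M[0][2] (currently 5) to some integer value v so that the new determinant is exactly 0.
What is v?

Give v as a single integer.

Answer: 5

Derivation:
det is linear in entry M[0][2]: det = old_det + (v - 5) * C_02
Cofactor C_02 = -24
Want det = 0: 0 + (v - 5) * -24 = 0
  (v - 5) = 0 / -24 = 0
  v = 5 + (0) = 5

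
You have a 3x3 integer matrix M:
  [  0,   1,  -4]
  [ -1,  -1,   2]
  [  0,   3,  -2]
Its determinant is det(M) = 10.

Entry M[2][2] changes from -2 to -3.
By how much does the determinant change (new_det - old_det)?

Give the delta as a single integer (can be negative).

Answer: -1

Derivation:
Cofactor C_22 = 1
Entry delta = -3 - -2 = -1
Det delta = entry_delta * cofactor = -1 * 1 = -1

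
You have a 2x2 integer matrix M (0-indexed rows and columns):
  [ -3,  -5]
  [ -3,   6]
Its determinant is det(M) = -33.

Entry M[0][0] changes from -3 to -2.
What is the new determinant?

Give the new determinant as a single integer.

Answer: -27

Derivation:
det is linear in row 0: changing M[0][0] by delta changes det by delta * cofactor(0,0).
Cofactor C_00 = (-1)^(0+0) * minor(0,0) = 6
Entry delta = -2 - -3 = 1
Det delta = 1 * 6 = 6
New det = -33 + 6 = -27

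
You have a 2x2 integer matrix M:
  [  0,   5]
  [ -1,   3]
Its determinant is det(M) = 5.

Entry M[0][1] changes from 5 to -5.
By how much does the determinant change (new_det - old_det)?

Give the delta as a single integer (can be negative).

Cofactor C_01 = 1
Entry delta = -5 - 5 = -10
Det delta = entry_delta * cofactor = -10 * 1 = -10

Answer: -10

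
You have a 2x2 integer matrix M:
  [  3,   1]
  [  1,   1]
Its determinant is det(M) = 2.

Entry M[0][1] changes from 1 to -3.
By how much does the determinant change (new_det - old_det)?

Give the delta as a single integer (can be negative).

Answer: 4

Derivation:
Cofactor C_01 = -1
Entry delta = -3 - 1 = -4
Det delta = entry_delta * cofactor = -4 * -1 = 4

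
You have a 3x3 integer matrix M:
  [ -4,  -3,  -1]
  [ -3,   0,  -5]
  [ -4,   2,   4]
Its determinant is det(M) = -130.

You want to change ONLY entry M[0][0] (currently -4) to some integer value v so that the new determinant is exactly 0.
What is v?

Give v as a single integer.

Answer: 9

Derivation:
det is linear in entry M[0][0]: det = old_det + (v - -4) * C_00
Cofactor C_00 = 10
Want det = 0: -130 + (v - -4) * 10 = 0
  (v - -4) = 130 / 10 = 13
  v = -4 + (13) = 9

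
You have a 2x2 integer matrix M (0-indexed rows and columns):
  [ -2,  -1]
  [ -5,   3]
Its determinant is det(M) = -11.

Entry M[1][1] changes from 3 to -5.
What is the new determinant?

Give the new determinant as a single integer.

det is linear in row 1: changing M[1][1] by delta changes det by delta * cofactor(1,1).
Cofactor C_11 = (-1)^(1+1) * minor(1,1) = -2
Entry delta = -5 - 3 = -8
Det delta = -8 * -2 = 16
New det = -11 + 16 = 5

Answer: 5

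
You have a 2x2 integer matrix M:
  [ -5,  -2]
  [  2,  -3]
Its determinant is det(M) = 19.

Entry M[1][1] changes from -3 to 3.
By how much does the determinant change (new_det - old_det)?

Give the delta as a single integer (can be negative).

Cofactor C_11 = -5
Entry delta = 3 - -3 = 6
Det delta = entry_delta * cofactor = 6 * -5 = -30

Answer: -30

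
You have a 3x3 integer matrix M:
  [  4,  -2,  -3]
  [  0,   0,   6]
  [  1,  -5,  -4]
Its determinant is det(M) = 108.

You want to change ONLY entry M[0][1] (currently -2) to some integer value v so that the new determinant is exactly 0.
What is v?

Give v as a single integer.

det is linear in entry M[0][1]: det = old_det + (v - -2) * C_01
Cofactor C_01 = 6
Want det = 0: 108 + (v - -2) * 6 = 0
  (v - -2) = -108 / 6 = -18
  v = -2 + (-18) = -20

Answer: -20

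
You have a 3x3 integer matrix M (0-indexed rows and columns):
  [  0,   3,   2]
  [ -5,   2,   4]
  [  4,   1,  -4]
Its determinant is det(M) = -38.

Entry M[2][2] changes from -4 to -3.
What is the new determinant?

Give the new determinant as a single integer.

Answer: -23

Derivation:
det is linear in row 2: changing M[2][2] by delta changes det by delta * cofactor(2,2).
Cofactor C_22 = (-1)^(2+2) * minor(2,2) = 15
Entry delta = -3 - -4 = 1
Det delta = 1 * 15 = 15
New det = -38 + 15 = -23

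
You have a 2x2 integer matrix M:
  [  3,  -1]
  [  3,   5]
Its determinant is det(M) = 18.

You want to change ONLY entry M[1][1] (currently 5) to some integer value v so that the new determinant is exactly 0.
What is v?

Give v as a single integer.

Answer: -1

Derivation:
det is linear in entry M[1][1]: det = old_det + (v - 5) * C_11
Cofactor C_11 = 3
Want det = 0: 18 + (v - 5) * 3 = 0
  (v - 5) = -18 / 3 = -6
  v = 5 + (-6) = -1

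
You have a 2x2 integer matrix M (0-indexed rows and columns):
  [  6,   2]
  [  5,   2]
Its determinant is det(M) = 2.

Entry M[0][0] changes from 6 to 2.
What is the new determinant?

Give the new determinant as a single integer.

det is linear in row 0: changing M[0][0] by delta changes det by delta * cofactor(0,0).
Cofactor C_00 = (-1)^(0+0) * minor(0,0) = 2
Entry delta = 2 - 6 = -4
Det delta = -4 * 2 = -8
New det = 2 + -8 = -6

Answer: -6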